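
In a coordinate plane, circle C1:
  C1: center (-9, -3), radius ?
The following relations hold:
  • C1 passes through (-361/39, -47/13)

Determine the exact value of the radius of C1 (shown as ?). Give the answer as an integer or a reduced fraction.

2/3

1. [C1∋P]  r_C1² − 4/9 = 0  ⇒  r_C1 = 2/3 (r>0 drops 1)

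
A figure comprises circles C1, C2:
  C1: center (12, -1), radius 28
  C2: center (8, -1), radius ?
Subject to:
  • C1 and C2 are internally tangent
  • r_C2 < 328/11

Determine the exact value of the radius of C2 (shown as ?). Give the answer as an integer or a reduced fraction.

24

1. [int C1,C2]  r_C2² − 56r_C2 + 768 = 0  ⇒  r_C2 = 24 or 32
2. given r_C2 < 328/11: keep 24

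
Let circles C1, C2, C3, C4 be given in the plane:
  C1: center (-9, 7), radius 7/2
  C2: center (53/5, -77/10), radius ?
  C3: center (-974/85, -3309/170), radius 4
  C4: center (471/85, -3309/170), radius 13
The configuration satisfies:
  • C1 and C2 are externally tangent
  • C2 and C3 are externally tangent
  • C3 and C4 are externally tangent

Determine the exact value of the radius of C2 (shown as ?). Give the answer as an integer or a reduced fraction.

1. [ext C1·C2]  r_C2² + 7r_C2 − 588 = 0  ⇒  r_C2 = 21 (r>0 drops 1)
2. [ext C2·C3]  r_C2² + 8r_C2 − 609 = 0  ⇒  r_C2 = 21 (r>0 drops 1)

21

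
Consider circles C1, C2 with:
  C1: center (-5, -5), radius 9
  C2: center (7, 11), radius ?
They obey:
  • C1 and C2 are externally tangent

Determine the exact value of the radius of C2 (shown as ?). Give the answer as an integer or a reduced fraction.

1. [ext C1·C2]  r_C2² + 18r_C2 − 319 = 0  ⇒  r_C2 = 11 (r>0 drops 1)

11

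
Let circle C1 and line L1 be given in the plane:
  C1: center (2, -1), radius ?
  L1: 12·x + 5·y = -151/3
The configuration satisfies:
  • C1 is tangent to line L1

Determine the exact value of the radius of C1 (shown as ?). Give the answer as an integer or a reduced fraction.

16/3

1. [C1‖L1]  r_C1² − 256/9 = 0  ⇒  r_C1 = 16/3 (r>0 drops 1)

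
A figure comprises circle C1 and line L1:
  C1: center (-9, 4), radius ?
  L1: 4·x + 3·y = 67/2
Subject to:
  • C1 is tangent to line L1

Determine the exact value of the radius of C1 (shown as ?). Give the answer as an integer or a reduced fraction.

1. [C1‖L1]  r_C1² − 529/4 = 0  ⇒  r_C1 = 23/2 (r>0 drops 1)

23/2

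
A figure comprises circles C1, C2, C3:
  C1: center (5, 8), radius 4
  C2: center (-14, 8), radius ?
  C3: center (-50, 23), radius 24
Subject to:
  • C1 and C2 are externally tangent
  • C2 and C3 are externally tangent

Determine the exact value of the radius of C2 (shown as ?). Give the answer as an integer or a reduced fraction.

1. [ext C1·C2]  r_C2² + 8r_C2 − 345 = 0  ⇒  r_C2 = 15 (r>0 drops 1)
2. [ext C2·C3]  r_C2² + 48r_C2 − 945 = 0  ⇒  r_C2 = 15 (r>0 drops 1)

15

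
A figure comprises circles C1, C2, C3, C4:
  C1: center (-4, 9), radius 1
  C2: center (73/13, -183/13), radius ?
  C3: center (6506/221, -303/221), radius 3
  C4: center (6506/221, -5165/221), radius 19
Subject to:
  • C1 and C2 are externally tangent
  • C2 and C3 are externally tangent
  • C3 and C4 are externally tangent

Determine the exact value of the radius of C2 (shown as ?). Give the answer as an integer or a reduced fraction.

1. [ext C1·C2]  r_C2² + 2r_C2 − 624 = 0  ⇒  r_C2 = 24 (r>0 drops 1)
2. [ext C2·C3]  r_C2² + 6r_C2 − 720 = 0  ⇒  r_C2 = 24 (r>0 drops 1)

24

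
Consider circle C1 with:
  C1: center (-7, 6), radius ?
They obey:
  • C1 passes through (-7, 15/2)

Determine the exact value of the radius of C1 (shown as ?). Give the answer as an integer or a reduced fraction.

1. [C1∋P]  r_C1² − 9/4 = 0  ⇒  r_C1 = 3/2 (r>0 drops 1)

3/2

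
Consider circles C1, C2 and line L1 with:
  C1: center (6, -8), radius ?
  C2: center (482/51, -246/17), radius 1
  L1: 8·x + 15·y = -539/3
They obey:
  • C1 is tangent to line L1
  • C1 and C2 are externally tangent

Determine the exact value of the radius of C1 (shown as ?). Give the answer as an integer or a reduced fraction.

1. [C1‖L1]  r_C1² − 361/9 = 0  ⇒  r_C1 = 19/3 (r>0 drops 1)
2. [ext C1·C2]  r_C1² + 2r_C1 − 475/9 = 0  ⇒  r_C1 = 19/3 (r>0 drops 1)

19/3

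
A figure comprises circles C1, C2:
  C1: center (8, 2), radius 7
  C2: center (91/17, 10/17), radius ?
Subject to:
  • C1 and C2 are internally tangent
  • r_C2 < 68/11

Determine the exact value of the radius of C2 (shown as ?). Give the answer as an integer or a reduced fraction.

1. [int C1,C2]  r_C2² − 14r_C2 + 40 = 0  ⇒  r_C2 = 4 or 10
2. given r_C2 < 68/11: keep 4

4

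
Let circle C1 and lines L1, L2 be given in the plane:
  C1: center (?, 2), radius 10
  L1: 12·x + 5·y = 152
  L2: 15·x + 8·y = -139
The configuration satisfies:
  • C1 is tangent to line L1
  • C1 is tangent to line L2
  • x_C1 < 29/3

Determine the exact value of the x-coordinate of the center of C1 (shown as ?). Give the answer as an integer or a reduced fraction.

1

1. [C1‖L1]  x_C1² − (71/3)x_C1 + 68/3 = 0  ⇒  x_C1 = 1 or 68/3
2. [C1‖L2]  x_C1² + (62/3)x_C1 − 65/3 = 0  ⇒  x_C1 = -65/3 or 1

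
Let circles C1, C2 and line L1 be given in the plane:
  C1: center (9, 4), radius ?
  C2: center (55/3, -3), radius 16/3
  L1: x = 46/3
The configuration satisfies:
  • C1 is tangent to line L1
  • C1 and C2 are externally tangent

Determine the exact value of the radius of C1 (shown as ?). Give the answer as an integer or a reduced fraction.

19/3

1. [C1‖L1]  r_C1² − 361/9 = 0  ⇒  r_C1 = 19/3 (r>0 drops 1)
2. [ext C1·C2]  r_C1² + (32/3)r_C1 − 323/3 = 0  ⇒  r_C1 = 19/3 (r>0 drops 1)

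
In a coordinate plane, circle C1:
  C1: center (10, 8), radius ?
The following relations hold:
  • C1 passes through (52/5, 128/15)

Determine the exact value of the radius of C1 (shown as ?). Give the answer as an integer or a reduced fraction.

1. [C1∋P]  r_C1² − 4/9 = 0  ⇒  r_C1 = 2/3 (r>0 drops 1)

2/3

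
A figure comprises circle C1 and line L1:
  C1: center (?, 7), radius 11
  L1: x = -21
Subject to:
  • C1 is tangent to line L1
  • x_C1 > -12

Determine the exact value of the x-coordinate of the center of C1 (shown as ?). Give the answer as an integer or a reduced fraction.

1. [C1‖L1]  x_C1² + 42x_C1 + 320 = 0  ⇒  x_C1 = -32 or -10
2. given x_C1 > -12: keep -10

-10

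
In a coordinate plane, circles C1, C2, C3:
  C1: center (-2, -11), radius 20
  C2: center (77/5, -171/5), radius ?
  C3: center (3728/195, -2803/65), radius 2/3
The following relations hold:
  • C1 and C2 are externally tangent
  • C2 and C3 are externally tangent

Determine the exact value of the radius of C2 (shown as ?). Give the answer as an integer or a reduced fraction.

1. [ext C1·C2]  r_C2² + 40r_C2 − 441 = 0  ⇒  r_C2 = 9 (r>0 drops 1)
2. [ext C2·C3]  r_C2² + (4/3)r_C2 − 93 = 0  ⇒  r_C2 = 9 (r>0 drops 1)

9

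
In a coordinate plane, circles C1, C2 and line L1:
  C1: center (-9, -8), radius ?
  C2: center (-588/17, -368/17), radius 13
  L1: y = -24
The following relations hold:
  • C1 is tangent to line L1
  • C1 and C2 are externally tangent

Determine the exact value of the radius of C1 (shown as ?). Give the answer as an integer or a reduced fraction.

16

1. [C1‖L1]  r_C1² − 256 = 0  ⇒  r_C1 = 16 (r>0 drops 1)
2. [ext C1·C2]  r_C1² + 26r_C1 − 672 = 0  ⇒  r_C1 = 16 (r>0 drops 1)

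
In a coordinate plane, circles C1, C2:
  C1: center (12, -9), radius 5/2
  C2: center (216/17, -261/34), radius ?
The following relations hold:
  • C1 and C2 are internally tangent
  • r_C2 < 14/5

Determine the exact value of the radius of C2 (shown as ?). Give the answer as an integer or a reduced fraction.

1. [int C1,C2]  r_C2² − 5r_C2 + 4 = 0  ⇒  r_C2 = 1 or 4
2. given r_C2 < 14/5: keep 1

1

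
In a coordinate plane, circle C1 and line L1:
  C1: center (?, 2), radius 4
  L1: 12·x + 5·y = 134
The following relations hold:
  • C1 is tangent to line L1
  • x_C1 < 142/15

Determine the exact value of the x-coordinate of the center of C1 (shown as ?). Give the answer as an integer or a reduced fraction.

1. [C1‖L1]  x_C1² − (62/3)x_C1 + 88 = 0  ⇒  x_C1 = 6 or 44/3
2. given x_C1 < 142/15: keep 6

6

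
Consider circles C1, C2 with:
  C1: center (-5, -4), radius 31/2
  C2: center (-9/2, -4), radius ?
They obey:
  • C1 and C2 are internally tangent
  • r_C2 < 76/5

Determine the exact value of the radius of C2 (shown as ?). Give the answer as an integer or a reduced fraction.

1. [int C1,C2]  r_C2² − 31r_C2 + 240 = 0  ⇒  r_C2 = 15 or 16
2. given r_C2 < 76/5: keep 15

15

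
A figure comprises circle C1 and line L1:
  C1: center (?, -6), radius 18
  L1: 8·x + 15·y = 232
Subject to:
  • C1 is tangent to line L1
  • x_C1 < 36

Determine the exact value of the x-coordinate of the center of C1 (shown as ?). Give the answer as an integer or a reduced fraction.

2

1. [C1‖L1]  x_C1² − (161/2)x_C1 + 157 = 0  ⇒  x_C1 = 2 or 157/2
2. given x_C1 < 36: keep 2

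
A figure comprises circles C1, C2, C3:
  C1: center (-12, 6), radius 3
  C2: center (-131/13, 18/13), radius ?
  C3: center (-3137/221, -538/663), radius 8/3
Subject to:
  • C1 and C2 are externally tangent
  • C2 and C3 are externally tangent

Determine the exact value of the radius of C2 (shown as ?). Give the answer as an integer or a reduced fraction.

2

1. [ext C1·C2]  r_C2² + 6r_C2 − 16 = 0  ⇒  r_C2 = 2 (r>0 drops 1)
2. [ext C2·C3]  r_C2² + (16/3)r_C2 − 44/3 = 0  ⇒  r_C2 = 2 (r>0 drops 1)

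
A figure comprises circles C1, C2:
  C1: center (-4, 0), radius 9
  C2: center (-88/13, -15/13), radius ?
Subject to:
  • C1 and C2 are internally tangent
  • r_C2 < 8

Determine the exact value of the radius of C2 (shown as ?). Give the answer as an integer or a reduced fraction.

1. [int C1,C2]  r_C2² − 18r_C2 + 72 = 0  ⇒  r_C2 = 6 or 12
2. given r_C2 < 8: keep 6

6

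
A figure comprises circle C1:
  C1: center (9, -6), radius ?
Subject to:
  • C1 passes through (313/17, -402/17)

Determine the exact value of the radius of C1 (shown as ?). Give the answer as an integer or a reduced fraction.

20

1. [C1∋P]  r_C1² − 400 = 0  ⇒  r_C1 = 20 (r>0 drops 1)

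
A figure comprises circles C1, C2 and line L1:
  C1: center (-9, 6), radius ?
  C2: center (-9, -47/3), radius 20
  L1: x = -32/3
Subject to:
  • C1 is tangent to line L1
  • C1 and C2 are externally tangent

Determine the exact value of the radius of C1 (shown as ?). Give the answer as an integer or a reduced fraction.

1. [C1‖L1]  r_C1² − 25/9 = 0  ⇒  r_C1 = 5/3 (r>0 drops 1)
2. [ext C1·C2]  r_C1² + 40r_C1 − 625/9 = 0  ⇒  r_C1 = 5/3 (r>0 drops 1)

5/3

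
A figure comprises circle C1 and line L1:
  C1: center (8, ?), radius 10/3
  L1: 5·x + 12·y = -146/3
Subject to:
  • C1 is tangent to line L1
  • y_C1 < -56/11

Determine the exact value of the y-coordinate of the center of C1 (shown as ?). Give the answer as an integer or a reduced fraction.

1. [C1‖L1]  y_C1² + (133/9)y_C1 + 374/9 = 0  ⇒  y_C1 = -11 or -34/9
2. given y_C1 < -56/11: keep -11

-11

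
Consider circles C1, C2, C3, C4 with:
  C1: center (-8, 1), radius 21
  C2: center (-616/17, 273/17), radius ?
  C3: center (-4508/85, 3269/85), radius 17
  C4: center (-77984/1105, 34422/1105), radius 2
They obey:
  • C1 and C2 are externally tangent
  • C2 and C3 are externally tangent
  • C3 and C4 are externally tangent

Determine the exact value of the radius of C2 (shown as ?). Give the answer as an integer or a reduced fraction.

11

1. [ext C1·C2]  r_C2² + 42r_C2 − 583 = 0  ⇒  r_C2 = 11 (r>0 drops 1)
2. [ext C2·C3]  r_C2² + 34r_C2 − 495 = 0  ⇒  r_C2 = 11 (r>0 drops 1)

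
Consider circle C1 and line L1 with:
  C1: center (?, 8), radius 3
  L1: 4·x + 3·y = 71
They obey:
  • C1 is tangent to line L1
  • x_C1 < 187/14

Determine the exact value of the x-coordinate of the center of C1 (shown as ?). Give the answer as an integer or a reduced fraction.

8

1. [C1‖L1]  x_C1² − (47/2)x_C1 + 124 = 0  ⇒  x_C1 = 8 or 31/2
2. given x_C1 < 187/14: keep 8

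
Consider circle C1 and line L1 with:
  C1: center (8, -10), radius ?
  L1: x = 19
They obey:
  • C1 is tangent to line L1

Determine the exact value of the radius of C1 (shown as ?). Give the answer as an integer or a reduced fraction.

1. [C1‖L1]  r_C1² − 121 = 0  ⇒  r_C1 = 11 (r>0 drops 1)

11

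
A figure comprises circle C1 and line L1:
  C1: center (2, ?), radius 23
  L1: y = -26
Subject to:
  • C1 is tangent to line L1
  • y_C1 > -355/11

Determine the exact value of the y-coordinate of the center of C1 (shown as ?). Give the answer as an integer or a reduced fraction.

-3

1. [C1‖L1]  y_C1² + 52y_C1 + 147 = 0  ⇒  y_C1 = -49 or -3
2. given y_C1 > -355/11: keep -3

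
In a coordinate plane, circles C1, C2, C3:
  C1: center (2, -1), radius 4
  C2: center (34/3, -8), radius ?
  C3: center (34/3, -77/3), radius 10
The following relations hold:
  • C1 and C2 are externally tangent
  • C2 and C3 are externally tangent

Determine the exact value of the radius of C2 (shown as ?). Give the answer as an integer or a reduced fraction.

23/3

1. [ext C1·C2]  r_C2² + 8r_C2 − 1081/9 = 0  ⇒  r_C2 = 23/3 (r>0 drops 1)
2. [ext C2·C3]  r_C2² + 20r_C2 − 1909/9 = 0  ⇒  r_C2 = 23/3 (r>0 drops 1)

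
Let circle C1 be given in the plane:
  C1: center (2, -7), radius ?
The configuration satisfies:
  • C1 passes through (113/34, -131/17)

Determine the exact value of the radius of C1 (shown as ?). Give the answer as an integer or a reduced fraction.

1. [C1∋P]  r_C1² − 9/4 = 0  ⇒  r_C1 = 3/2 (r>0 drops 1)

3/2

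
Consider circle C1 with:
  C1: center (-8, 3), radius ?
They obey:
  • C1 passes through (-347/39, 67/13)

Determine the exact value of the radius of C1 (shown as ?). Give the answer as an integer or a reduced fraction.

7/3

1. [C1∋P]  r_C1² − 49/9 = 0  ⇒  r_C1 = 7/3 (r>0 drops 1)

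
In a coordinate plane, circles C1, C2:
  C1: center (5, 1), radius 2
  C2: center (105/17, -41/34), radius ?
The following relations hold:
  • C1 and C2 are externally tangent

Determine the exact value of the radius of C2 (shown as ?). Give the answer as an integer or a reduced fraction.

1/2

1. [ext C1·C2]  r_C2² + 4r_C2 − 9/4 = 0  ⇒  r_C2 = 1/2 (r>0 drops 1)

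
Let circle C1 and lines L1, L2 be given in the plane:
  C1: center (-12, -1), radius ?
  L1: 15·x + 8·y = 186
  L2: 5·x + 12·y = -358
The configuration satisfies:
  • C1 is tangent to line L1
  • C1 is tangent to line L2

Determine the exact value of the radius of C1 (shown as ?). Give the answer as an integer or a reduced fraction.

22

1. [C1‖L1]  r_C1² − 484 = 0  ⇒  r_C1 = 22 (r>0 drops 1)
2. [C1‖L2]  r_C1² − 484 = 0  ⇒  r_C1 = 22 (r>0 drops 1)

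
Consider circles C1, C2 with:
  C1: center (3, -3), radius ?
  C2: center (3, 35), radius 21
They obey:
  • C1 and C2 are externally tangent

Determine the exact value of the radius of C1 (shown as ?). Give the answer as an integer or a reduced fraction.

1. [ext C1·C2]  r_C1² + 42r_C1 − 1003 = 0  ⇒  r_C1 = 17 (r>0 drops 1)

17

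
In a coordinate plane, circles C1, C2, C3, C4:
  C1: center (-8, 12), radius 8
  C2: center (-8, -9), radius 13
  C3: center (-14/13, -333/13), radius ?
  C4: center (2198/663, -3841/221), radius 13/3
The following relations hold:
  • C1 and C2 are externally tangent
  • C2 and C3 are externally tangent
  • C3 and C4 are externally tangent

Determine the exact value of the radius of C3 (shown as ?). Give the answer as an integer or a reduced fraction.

5

1. [ext C2·C3]  r_C3² + 26r_C3 − 155 = 0  ⇒  r_C3 = 5 (r>0 drops 1)
2. [ext C3·C4]  r_C3² + (26/3)r_C3 − 205/3 = 0  ⇒  r_C3 = 5 (r>0 drops 1)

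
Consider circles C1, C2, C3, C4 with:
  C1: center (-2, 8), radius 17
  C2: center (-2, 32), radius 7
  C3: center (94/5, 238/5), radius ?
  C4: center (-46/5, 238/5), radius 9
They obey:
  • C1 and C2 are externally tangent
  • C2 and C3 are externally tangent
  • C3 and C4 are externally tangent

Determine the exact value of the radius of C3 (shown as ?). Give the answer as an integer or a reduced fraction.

19

1. [ext C2·C3]  r_C3² + 14r_C3 − 627 = 0  ⇒  r_C3 = 19 (r>0 drops 1)
2. [ext C3·C4]  r_C3² + 18r_C3 − 703 = 0  ⇒  r_C3 = 19 (r>0 drops 1)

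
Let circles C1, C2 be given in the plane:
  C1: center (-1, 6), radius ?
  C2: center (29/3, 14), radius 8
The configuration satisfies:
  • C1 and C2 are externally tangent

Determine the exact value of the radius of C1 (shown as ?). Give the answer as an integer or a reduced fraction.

1. [ext C1·C2]  r_C1² + 16r_C1 − 1024/9 = 0  ⇒  r_C1 = 16/3 (r>0 drops 1)

16/3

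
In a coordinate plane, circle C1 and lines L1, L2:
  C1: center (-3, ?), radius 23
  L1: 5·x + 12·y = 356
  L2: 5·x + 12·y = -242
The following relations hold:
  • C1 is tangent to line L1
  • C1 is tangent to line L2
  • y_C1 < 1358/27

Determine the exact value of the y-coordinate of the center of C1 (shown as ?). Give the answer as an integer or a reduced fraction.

1. [C1‖L1]  y_C1² − (371/6)y_C1 + 335 = 0  ⇒  y_C1 = 6 or 335/6
2. [C1‖L2]  y_C1² + (227/6)y_C1 − 263 = 0  ⇒  y_C1 = -263/6 or 6

6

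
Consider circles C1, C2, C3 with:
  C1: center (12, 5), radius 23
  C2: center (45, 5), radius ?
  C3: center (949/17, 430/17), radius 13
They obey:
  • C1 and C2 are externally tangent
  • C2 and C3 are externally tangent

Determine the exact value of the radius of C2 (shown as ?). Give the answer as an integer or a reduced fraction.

10

1. [ext C1·C2]  r_C2² + 46r_C2 − 560 = 0  ⇒  r_C2 = 10 (r>0 drops 1)
2. [ext C2·C3]  r_C2² + 26r_C2 − 360 = 0  ⇒  r_C2 = 10 (r>0 drops 1)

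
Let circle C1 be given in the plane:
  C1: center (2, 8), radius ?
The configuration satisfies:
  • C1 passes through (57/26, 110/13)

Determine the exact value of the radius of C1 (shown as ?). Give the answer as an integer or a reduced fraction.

1/2

1. [C1∋P]  r_C1² − 1/4 = 0  ⇒  r_C1 = 1/2 (r>0 drops 1)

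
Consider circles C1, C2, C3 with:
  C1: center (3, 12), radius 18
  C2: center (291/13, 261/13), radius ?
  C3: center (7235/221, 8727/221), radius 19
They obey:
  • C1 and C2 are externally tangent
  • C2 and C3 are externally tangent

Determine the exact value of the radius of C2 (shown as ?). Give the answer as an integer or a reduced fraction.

1. [ext C1·C2]  r_C2² + 36r_C2 − 117 = 0  ⇒  r_C2 = 3 (r>0 drops 1)
2. [ext C2·C3]  r_C2² + 38r_C2 − 123 = 0  ⇒  r_C2 = 3 (r>0 drops 1)

3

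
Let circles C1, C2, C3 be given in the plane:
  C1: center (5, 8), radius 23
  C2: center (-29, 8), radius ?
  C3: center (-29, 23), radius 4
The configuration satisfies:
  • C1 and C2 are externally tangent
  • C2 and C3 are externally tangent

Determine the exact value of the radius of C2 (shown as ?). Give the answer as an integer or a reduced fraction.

11

1. [ext C1·C2]  r_C2² + 46r_C2 − 627 = 0  ⇒  r_C2 = 11 (r>0 drops 1)
2. [ext C2·C3]  r_C2² + 8r_C2 − 209 = 0  ⇒  r_C2 = 11 (r>0 drops 1)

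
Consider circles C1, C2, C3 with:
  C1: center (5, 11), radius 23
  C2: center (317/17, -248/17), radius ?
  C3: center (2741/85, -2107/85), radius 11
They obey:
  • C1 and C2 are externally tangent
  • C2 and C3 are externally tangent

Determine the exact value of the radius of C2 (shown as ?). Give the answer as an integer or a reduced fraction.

1. [ext C1·C2]  r_C2² + 46r_C2 − 312 = 0  ⇒  r_C2 = 6 (r>0 drops 1)
2. [ext C2·C3]  r_C2² + 22r_C2 − 168 = 0  ⇒  r_C2 = 6 (r>0 drops 1)

6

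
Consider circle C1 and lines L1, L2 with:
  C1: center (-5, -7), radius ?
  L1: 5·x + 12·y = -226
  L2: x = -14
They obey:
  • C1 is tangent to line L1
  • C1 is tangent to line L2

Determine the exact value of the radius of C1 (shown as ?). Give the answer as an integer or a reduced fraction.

1. [C1‖L1]  r_C1² − 81 = 0  ⇒  r_C1 = 9 (r>0 drops 1)
2. [C1‖L2]  r_C1² − 81 = 0  ⇒  r_C1 = 9 (r>0 drops 1)

9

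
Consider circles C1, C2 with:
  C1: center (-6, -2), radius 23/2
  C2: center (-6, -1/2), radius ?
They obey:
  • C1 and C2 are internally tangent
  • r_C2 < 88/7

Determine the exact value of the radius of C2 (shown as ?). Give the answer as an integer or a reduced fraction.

1. [int C1,C2]  r_C2² − 23r_C2 + 130 = 0  ⇒  r_C2 = 10 or 13
2. given r_C2 < 88/7: keep 10

10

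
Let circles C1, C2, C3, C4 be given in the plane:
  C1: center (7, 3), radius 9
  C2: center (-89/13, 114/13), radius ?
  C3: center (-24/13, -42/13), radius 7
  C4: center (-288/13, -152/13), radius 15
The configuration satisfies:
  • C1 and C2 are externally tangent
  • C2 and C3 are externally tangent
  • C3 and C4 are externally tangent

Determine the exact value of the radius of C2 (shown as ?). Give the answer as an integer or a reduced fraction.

6

1. [ext C1·C2]  r_C2² + 18r_C2 − 144 = 0  ⇒  r_C2 = 6 (r>0 drops 1)
2. [ext C2·C3]  r_C2² + 14r_C2 − 120 = 0  ⇒  r_C2 = 6 (r>0 drops 1)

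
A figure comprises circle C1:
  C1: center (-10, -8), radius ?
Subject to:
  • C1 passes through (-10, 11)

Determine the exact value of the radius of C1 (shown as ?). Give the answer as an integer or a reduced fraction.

19

1. [C1∋P]  r_C1² − 361 = 0  ⇒  r_C1 = 19 (r>0 drops 1)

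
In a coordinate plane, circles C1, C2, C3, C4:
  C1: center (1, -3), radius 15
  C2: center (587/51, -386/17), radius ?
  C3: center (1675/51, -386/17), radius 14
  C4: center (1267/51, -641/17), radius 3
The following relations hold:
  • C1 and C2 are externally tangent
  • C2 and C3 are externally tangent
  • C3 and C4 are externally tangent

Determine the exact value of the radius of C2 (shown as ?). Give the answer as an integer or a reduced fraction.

1. [ext C1·C2]  r_C2² + 30r_C2 − 2464/9 = 0  ⇒  r_C2 = 22/3 (r>0 drops 1)
2. [ext C2·C3]  r_C2² + 28r_C2 − 2332/9 = 0  ⇒  r_C2 = 22/3 (r>0 drops 1)

22/3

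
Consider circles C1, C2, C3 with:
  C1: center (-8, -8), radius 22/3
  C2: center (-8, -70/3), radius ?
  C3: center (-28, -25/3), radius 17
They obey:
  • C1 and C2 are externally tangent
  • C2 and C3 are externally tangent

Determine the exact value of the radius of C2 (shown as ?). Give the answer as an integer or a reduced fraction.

1. [ext C1·C2]  r_C2² + (44/3)r_C2 − 544/3 = 0  ⇒  r_C2 = 8 (r>0 drops 1)
2. [ext C2·C3]  r_C2² + 34r_C2 − 336 = 0  ⇒  r_C2 = 8 (r>0 drops 1)

8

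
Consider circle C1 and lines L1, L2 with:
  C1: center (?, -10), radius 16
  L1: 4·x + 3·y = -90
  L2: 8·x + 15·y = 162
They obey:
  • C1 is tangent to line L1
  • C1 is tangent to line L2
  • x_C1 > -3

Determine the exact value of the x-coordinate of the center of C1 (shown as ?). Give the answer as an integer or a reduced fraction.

5

1. [C1‖L1]  x_C1² + 30x_C1 − 175 = 0  ⇒  x_C1 = -35 or 5
2. [C1‖L2]  x_C1² − 78x_C1 + 365 = 0  ⇒  x_C1 = 5 or 73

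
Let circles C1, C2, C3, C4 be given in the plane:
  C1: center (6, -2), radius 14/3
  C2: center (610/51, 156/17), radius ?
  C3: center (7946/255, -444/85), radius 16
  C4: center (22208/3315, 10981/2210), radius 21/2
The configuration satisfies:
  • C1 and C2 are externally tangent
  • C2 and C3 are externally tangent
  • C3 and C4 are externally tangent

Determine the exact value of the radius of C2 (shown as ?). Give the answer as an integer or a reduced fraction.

1. [ext C1·C2]  r_C2² + (28/3)r_C2 − 416/3 = 0  ⇒  r_C2 = 8 (r>0 drops 1)
2. [ext C2·C3]  r_C2² + 32r_C2 − 320 = 0  ⇒  r_C2 = 8 (r>0 drops 1)

8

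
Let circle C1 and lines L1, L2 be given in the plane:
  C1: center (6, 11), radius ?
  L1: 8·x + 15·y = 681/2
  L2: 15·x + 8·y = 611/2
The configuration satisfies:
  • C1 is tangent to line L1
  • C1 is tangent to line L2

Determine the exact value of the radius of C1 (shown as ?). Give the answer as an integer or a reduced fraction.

1. [C1‖L1]  r_C1² − 225/4 = 0  ⇒  r_C1 = 15/2 (r>0 drops 1)
2. [C1‖L2]  r_C1² − 225/4 = 0  ⇒  r_C1 = 15/2 (r>0 drops 1)

15/2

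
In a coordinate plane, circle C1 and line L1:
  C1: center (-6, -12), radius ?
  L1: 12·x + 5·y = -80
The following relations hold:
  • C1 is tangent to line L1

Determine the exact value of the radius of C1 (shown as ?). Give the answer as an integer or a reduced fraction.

4

1. [C1‖L1]  r_C1² − 16 = 0  ⇒  r_C1 = 4 (r>0 drops 1)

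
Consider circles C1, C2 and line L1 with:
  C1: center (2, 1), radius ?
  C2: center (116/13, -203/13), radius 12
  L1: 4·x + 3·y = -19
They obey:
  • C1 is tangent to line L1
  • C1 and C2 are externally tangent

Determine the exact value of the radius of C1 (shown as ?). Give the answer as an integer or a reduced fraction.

1. [C1‖L1]  r_C1² − 36 = 0  ⇒  r_C1 = 6 (r>0 drops 1)
2. [ext C1·C2]  r_C1² + 24r_C1 − 180 = 0  ⇒  r_C1 = 6 (r>0 drops 1)

6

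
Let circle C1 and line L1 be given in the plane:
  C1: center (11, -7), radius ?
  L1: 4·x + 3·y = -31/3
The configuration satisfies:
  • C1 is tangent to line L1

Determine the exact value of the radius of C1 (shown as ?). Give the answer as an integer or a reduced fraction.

1. [C1‖L1]  r_C1² − 400/9 = 0  ⇒  r_C1 = 20/3 (r>0 drops 1)

20/3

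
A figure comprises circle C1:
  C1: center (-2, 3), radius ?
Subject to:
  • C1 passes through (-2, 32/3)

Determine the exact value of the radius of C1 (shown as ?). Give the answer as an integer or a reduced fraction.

23/3

1. [C1∋P]  r_C1² − 529/9 = 0  ⇒  r_C1 = 23/3 (r>0 drops 1)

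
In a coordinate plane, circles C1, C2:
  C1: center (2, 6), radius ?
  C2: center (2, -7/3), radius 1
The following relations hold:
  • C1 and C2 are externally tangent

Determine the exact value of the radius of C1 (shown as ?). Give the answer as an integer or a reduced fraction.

22/3

1. [ext C1·C2]  r_C1² + 2r_C1 − 616/9 = 0  ⇒  r_C1 = 22/3 (r>0 drops 1)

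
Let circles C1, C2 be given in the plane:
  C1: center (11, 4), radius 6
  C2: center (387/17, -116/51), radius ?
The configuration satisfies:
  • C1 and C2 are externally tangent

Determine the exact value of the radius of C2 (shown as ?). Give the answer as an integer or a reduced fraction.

22/3

1. [ext C1·C2]  r_C2² + 12r_C2 − 1276/9 = 0  ⇒  r_C2 = 22/3 (r>0 drops 1)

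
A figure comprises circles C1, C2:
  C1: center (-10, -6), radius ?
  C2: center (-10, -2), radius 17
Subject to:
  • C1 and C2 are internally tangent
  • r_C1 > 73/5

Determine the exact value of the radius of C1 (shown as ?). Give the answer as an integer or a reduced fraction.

21

1. [int C1,C2]  r_C1² − 34r_C1 + 273 = 0  ⇒  r_C1 = 13 or 21
2. given r_C1 > 73/5: keep 21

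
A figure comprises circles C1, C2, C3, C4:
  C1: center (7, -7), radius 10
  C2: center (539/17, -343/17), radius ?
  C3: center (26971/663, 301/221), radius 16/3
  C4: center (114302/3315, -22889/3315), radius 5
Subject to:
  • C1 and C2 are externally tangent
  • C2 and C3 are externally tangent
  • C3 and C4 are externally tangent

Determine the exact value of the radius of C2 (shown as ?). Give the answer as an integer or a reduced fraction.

1. [ext C1·C2]  r_C2² + 20r_C2 − 684 = 0  ⇒  r_C2 = 18 (r>0 drops 1)
2. [ext C2·C3]  r_C2² + (32/3)r_C2 − 516 = 0  ⇒  r_C2 = 18 (r>0 drops 1)

18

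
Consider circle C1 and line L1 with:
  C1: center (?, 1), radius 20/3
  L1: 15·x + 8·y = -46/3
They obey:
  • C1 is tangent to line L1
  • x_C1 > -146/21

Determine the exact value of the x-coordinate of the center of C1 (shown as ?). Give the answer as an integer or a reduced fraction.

1. [C1‖L1]  x_C1² + (28/9)x_C1 − 164/3 = 0  ⇒  x_C1 = -82/9 or 6
2. given x_C1 > -146/21: keep 6

6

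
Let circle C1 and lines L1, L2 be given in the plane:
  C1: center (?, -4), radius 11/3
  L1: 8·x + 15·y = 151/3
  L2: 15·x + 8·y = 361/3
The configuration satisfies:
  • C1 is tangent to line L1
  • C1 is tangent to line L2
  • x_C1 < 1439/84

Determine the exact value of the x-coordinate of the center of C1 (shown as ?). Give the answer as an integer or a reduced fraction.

6

1. [C1‖L1]  x_C1² − (331/12)x_C1 + 259/2 = 0  ⇒  x_C1 = 6 or 259/12
2. [C1‖L2]  x_C1² − (914/45)x_C1 + 1288/15 = 0  ⇒  x_C1 = 6 or 644/45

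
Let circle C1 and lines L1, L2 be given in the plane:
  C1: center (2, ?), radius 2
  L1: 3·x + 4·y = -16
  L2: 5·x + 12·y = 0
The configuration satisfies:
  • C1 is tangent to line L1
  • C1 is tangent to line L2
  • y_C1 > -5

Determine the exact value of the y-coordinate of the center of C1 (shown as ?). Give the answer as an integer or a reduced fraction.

1. [C1‖L1]  y_C1² + 11y_C1 + 24 = 0  ⇒  y_C1 = -8 or -3
2. [C1‖L2]  y_C1² + (5/3)y_C1 − 4 = 0  ⇒  y_C1 = -3 or 4/3

-3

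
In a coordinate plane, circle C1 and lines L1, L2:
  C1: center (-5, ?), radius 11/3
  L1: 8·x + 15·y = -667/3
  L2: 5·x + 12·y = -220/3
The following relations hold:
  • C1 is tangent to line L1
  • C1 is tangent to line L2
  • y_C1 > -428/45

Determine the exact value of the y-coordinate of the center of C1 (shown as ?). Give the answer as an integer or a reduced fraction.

1. [C1‖L1]  y_C1² + (1094/45)y_C1 + 5872/45 = 0  ⇒  y_C1 = -734/45 or -8
2. [C1‖L2]  y_C1² + (145/18)y_C1 + 4/9 = 0  ⇒  y_C1 = -8 or -1/18

-8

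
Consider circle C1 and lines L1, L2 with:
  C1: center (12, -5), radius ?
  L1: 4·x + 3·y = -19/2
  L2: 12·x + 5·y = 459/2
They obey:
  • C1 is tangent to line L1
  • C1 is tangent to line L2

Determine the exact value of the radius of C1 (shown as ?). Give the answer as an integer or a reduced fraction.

17/2

1. [C1‖L1]  r_C1² − 289/4 = 0  ⇒  r_C1 = 17/2 (r>0 drops 1)
2. [C1‖L2]  r_C1² − 289/4 = 0  ⇒  r_C1 = 17/2 (r>0 drops 1)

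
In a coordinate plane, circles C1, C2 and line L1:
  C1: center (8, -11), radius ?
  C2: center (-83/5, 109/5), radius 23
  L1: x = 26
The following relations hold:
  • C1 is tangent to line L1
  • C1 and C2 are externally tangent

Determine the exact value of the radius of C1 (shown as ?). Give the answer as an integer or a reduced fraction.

18

1. [C1‖L1]  r_C1² − 324 = 0  ⇒  r_C1 = 18 (r>0 drops 1)
2. [ext C1·C2]  r_C1² + 46r_C1 − 1152 = 0  ⇒  r_C1 = 18 (r>0 drops 1)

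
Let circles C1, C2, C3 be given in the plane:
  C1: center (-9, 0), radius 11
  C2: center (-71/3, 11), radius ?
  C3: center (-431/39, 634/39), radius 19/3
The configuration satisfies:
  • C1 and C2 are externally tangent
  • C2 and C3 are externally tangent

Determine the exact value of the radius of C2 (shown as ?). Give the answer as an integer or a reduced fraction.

22/3

1. [ext C1·C2]  r_C2² + 22r_C2 − 1936/9 = 0  ⇒  r_C2 = 22/3 (r>0 drops 1)
2. [ext C2·C3]  r_C2² + (38/3)r_C2 − 440/3 = 0  ⇒  r_C2 = 22/3 (r>0 drops 1)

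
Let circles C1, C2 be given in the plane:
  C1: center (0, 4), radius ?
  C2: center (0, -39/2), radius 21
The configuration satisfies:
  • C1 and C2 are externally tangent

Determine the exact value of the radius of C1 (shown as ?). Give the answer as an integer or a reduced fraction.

5/2

1. [ext C1·C2]  r_C1² + 42r_C1 − 445/4 = 0  ⇒  r_C1 = 5/2 (r>0 drops 1)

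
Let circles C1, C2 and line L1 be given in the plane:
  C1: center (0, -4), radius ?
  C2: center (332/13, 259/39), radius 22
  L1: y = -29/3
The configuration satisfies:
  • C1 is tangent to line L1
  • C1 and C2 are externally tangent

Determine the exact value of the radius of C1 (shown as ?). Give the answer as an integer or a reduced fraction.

17/3

1. [C1‖L1]  r_C1² − 289/9 = 0  ⇒  r_C1 = 17/3 (r>0 drops 1)
2. [ext C1·C2]  r_C1² + 44r_C1 − 2533/9 = 0  ⇒  r_C1 = 17/3 (r>0 drops 1)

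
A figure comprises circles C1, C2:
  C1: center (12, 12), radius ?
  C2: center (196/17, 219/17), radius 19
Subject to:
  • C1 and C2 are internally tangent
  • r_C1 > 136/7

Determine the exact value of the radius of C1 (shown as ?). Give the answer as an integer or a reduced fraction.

1. [int C1,C2]  r_C1² − 38r_C1 + 360 = 0  ⇒  r_C1 = 18 or 20
2. given r_C1 > 136/7: keep 20

20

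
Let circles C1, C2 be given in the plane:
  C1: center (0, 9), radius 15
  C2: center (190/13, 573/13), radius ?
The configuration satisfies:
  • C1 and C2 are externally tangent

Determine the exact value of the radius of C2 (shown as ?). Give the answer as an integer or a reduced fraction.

1. [ext C1·C2]  r_C2² + 30r_C2 − 1219 = 0  ⇒  r_C2 = 23 (r>0 drops 1)

23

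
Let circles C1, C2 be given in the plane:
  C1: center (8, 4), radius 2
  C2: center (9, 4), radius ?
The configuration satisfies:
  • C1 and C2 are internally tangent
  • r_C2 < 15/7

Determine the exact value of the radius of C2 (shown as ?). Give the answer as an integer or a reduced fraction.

1

1. [int C1,C2]  r_C2² − 4r_C2 + 3 = 0  ⇒  r_C2 = 1 or 3
2. given r_C2 < 15/7: keep 1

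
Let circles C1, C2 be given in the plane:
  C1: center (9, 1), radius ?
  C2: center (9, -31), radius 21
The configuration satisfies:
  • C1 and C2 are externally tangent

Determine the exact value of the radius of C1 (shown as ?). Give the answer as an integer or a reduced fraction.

11

1. [ext C1·C2]  r_C1² + 42r_C1 − 583 = 0  ⇒  r_C1 = 11 (r>0 drops 1)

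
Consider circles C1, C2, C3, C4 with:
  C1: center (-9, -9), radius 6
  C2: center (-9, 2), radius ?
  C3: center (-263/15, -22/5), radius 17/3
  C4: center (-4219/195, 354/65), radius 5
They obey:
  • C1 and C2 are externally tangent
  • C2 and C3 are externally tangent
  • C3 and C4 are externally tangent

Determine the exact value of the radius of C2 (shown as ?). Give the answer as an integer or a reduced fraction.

5

1. [ext C1·C2]  r_C2² + 12r_C2 − 85 = 0  ⇒  r_C2 = 5 (r>0 drops 1)
2. [ext C2·C3]  r_C2² + (34/3)r_C2 − 245/3 = 0  ⇒  r_C2 = 5 (r>0 drops 1)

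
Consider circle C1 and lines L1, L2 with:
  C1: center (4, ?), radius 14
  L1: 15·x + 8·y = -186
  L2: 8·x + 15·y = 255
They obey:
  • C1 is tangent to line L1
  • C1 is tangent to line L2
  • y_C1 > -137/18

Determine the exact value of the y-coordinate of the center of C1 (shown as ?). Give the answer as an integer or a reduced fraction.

1. [C1‖L1]  y_C1² + (123/2)y_C1 + 121/2 = 0  ⇒  y_C1 = -121/2 or -1
2. [C1‖L2]  y_C1² − (446/15)y_C1 − 461/15 = 0  ⇒  y_C1 = -1 or 461/15

-1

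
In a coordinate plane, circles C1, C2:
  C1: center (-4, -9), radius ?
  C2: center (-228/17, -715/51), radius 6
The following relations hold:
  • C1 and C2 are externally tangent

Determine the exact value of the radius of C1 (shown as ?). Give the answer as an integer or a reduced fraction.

14/3

1. [ext C1·C2]  r_C1² + 12r_C1 − 700/9 = 0  ⇒  r_C1 = 14/3 (r>0 drops 1)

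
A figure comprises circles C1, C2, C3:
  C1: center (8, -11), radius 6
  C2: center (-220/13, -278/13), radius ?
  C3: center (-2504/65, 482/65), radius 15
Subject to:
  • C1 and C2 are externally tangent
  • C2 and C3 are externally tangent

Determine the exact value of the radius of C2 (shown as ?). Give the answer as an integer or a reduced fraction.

1. [ext C1·C2]  r_C2² + 12r_C2 − 693 = 0  ⇒  r_C2 = 21 (r>0 drops 1)
2. [ext C2·C3]  r_C2² + 30r_C2 − 1071 = 0  ⇒  r_C2 = 21 (r>0 drops 1)

21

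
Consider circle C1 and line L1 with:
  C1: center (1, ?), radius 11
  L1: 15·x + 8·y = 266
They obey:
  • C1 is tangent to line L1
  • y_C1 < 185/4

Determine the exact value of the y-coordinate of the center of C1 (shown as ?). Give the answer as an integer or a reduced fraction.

1. [C1‖L1]  y_C1² − (251/4)y_C1 + 438 = 0  ⇒  y_C1 = 8 or 219/4
2. given y_C1 < 185/4: keep 8

8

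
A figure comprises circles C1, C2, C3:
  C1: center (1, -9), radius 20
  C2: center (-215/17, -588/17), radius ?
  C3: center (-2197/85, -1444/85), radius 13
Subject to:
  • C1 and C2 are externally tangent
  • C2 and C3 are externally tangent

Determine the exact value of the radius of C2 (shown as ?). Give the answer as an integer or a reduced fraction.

1. [ext C1·C2]  r_C2² + 40r_C2 − 441 = 0  ⇒  r_C2 = 9 (r>0 drops 1)
2. [ext C2·C3]  r_C2² + 26r_C2 − 315 = 0  ⇒  r_C2 = 9 (r>0 drops 1)

9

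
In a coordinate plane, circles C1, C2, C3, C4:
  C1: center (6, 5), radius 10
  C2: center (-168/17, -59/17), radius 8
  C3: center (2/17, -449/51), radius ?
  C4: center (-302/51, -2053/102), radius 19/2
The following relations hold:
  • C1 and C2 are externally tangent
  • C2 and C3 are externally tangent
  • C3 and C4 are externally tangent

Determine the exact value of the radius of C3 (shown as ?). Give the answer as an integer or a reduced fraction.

10/3

1. [ext C2·C3]  r_C3² + 16r_C3 − 580/9 = 0  ⇒  r_C3 = 10/3 (r>0 drops 1)
2. [ext C3·C4]  r_C3² + 19r_C3 − 670/9 = 0  ⇒  r_C3 = 10/3 (r>0 drops 1)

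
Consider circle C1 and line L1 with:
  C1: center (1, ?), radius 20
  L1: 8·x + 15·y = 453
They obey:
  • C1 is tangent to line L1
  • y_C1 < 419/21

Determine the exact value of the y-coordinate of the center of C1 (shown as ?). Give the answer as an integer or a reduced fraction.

1. [C1‖L1]  y_C1² − (178/3)y_C1 + 1099/3 = 0  ⇒  y_C1 = 7 or 157/3
2. given y_C1 < 419/21: keep 7

7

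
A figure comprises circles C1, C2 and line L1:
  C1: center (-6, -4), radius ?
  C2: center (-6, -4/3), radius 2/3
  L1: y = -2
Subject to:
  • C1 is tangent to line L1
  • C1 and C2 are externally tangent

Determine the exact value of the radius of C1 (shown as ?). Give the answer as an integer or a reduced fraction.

2

1. [C1‖L1]  r_C1² − 4 = 0  ⇒  r_C1 = 2 (r>0 drops 1)
2. [ext C1·C2]  r_C1² + (4/3)r_C1 − 20/3 = 0  ⇒  r_C1 = 2 (r>0 drops 1)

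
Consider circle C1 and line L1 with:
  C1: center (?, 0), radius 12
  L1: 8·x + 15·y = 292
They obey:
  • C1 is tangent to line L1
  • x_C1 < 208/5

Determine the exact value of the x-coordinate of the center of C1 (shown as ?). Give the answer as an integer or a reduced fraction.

11

1. [C1‖L1]  x_C1² − 73x_C1 + 682 = 0  ⇒  x_C1 = 11 or 62
2. given x_C1 < 208/5: keep 11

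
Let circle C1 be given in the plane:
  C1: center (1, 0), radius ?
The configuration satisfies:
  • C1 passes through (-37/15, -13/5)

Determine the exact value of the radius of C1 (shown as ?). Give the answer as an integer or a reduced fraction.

1. [C1∋P]  r_C1² − 169/9 = 0  ⇒  r_C1 = 13/3 (r>0 drops 1)

13/3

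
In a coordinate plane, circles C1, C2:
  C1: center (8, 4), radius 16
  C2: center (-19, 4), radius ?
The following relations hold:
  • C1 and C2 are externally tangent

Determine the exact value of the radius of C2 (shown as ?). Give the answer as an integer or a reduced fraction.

11

1. [ext C1·C2]  r_C2² + 32r_C2 − 473 = 0  ⇒  r_C2 = 11 (r>0 drops 1)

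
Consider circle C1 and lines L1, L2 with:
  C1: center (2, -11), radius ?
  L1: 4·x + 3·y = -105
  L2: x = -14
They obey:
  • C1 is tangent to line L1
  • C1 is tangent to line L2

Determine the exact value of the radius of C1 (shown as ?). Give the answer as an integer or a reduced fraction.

16

1. [C1‖L1]  r_C1² − 256 = 0  ⇒  r_C1 = 16 (r>0 drops 1)
2. [C1‖L2]  r_C1² − 256 = 0  ⇒  r_C1 = 16 (r>0 drops 1)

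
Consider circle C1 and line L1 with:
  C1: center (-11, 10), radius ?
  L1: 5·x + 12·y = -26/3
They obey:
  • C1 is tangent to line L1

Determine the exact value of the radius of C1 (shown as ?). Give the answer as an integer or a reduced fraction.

17/3

1. [C1‖L1]  r_C1² − 289/9 = 0  ⇒  r_C1 = 17/3 (r>0 drops 1)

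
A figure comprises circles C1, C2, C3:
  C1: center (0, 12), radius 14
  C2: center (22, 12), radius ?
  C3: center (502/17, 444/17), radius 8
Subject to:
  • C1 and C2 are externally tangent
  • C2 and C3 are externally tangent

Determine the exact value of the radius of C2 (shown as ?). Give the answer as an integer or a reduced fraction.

1. [ext C1·C2]  r_C2² + 28r_C2 − 288 = 0  ⇒  r_C2 = 8 (r>0 drops 1)
2. [ext C2·C3]  r_C2² + 16r_C2 − 192 = 0  ⇒  r_C2 = 8 (r>0 drops 1)

8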